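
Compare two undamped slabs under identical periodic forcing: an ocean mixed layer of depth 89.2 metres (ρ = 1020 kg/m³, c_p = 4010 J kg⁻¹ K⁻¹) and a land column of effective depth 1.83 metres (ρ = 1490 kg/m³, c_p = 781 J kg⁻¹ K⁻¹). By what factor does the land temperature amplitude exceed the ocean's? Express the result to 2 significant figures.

C_ocean = 1020 × 4010 × 89.2 = 3.65×10^8 J/(m²·K).
C_land = 1490 × 781 × 1.83 = 2.13×10^6 J/(m²·K).
Undamped amplitude ∝ 1/C, so A_land/A_ocean = C_ocean/C_land = 171.

170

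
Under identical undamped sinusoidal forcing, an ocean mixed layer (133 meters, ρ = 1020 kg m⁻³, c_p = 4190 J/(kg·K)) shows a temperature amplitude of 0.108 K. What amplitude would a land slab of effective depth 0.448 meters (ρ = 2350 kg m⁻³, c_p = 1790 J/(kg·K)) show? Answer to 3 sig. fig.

32.6 K

C_ocean = 5.68×10^8 J/(m²·K); C_land = 1.88×10^6 J/(m²·K).
A ∝ 1/C ⇒ A_land = A_ocean × C_ocean/C_land = 0.108 × 302 = 32.6 K.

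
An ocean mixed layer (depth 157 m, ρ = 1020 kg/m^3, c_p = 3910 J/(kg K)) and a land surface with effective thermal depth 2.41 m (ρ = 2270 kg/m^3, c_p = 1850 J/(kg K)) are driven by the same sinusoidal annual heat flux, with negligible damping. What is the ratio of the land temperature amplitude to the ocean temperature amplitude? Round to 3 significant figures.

C_ocean = 1020 × 3910 × 157 = 6.26×10^8 J/(m²·K).
C_land = 2270 × 1850 × 2.41 = 1.01×10^7 J/(m²·K).
Undamped amplitude ∝ 1/C, so A_land/A_ocean = C_ocean/C_land = 61.9.

61.9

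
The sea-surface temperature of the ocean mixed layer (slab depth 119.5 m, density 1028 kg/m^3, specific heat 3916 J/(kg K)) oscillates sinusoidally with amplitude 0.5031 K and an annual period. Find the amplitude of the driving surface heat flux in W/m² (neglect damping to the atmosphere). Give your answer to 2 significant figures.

Areal heat capacity C = ρ c_p D = 1028 × 3916 × 119.5 = 4.81×10^8 J/(m²·K).
ω = 2π / 3.15×10^7 s = 1.99×10^-7 s⁻¹.
Cω = 4.81×10^8 × 1.99×10^-7 = 95.8 W/(m²·K).
F₀ = A × Cω = 0.5031 × 95.8 = 48.2 W/m².

48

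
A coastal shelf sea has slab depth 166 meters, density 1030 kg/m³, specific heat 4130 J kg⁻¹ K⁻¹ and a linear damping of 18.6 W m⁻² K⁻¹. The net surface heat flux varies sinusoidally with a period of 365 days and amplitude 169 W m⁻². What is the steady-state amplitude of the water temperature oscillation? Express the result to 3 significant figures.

Areal heat capacity C = ρ c_p D = 1030 × 4130 × 166 = 7.06×10^8 J/(m²·K).
Angular frequency ω = 2π / T = 2π / 3.15×10^7 s = 1.99×10^-7 s⁻¹.
√((Cω)² + λ²) = √((141)² + 18.6²) = 142 W/(m²·K).
Amplitude A = F₀ / √((Cω)²+λ²) = 169 / 142 = 1.19 K.

1.19 K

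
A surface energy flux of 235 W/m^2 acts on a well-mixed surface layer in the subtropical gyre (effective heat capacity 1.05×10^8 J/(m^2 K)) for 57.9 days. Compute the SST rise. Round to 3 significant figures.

Areal heat capacity C = 1.05×10^8 J/(m^2 K) (given).
Net heat input Q = F Δt = 235 × (57.9 days × 86400 s/day) = 1.18×10^9 J/m².
ΔT = Q / C = 1.18×10^9 / 1.05×10^8 = 11.2 K.

11.2 K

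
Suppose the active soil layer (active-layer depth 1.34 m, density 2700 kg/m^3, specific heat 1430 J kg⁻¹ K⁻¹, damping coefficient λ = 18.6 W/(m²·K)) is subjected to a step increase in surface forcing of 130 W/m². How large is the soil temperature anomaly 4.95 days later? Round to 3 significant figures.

Areal heat capacity C = ρ c_p D = 2700 × 1430 × 1.34 = 5.17×10^6 J/(m^2 K).
τ = C / λ = 5.17×10^6 / 18.6 = 2.78×10^5 s.
Equilibrium anomaly ΔT_eq = F / λ = 130 / 18.6 = 6.99 K.
t = 4.95 days = 4.28×10^5 s, so t/τ = 1.54.
ΔT(t) = ΔT_eq (1 − e^(−t/τ)) = 6.99 × (1 − e^−1.54) = 5.49 K.

5.49 K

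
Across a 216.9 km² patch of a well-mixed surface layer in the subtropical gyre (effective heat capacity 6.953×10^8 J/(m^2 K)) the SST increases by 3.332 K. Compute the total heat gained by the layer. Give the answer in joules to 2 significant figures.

5.0×10^17 J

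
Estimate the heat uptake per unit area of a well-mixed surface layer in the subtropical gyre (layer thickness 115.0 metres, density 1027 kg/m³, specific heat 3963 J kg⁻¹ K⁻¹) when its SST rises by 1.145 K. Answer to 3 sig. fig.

5.36×10^8

Areal heat capacity C = ρ c_p D = 1027 × 3963 × 115.0 = 4.68×10^8 J/(m^2 K).
ΔQ = C ΔT = 4.68×10^8 × 1.145 = 5.36×10^8 J/m².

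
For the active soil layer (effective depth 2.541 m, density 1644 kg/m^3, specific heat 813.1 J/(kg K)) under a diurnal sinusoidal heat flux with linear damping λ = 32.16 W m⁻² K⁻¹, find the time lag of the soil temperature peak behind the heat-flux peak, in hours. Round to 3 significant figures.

Areal heat capacity C = ρ c_p D = 1644 × 813.1 × 2.541 = 3.40×10^6 J m⁻² K⁻¹.
ω = 2π / 86400 s = 7.27×10^-5 s⁻¹.
Phase lag φ = arctan(Cω/λ) = arctan(247/32.16) = 1.44 rad.
Time lag = φ / ω = 1.44 / 7.27×10^-5 = 19800 s = 5.51 hours.

5.51 hours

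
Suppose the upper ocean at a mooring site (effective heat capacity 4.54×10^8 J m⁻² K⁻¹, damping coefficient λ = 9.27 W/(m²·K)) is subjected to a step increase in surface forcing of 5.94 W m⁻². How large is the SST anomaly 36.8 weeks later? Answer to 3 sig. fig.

0.234 K

Areal heat capacity C = 4.54×10^8 J m⁻² K⁻¹ (given).
τ = C / λ = 4.54×10^8 / 9.27 = 4.90×10^7 s.
Equilibrium anomaly ΔT_eq = F / λ = 5.94 / 9.27 = 0.641 K.
t = 36.8 weeks = 2.23×10^7 s, so t/τ = 0.454.
ΔT(t) = ΔT_eq (1 − e^(−t/τ)) = 0.641 × (1 − e^−0.454) = 0.234 K.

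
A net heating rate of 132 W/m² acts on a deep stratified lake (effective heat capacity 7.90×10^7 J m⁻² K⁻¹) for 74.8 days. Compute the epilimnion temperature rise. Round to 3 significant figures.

10.8 K

Areal heat capacity C = 7.90×10^7 J m⁻² K⁻¹ (given).
Net heat input Q = F Δt = 132 × (74.8 days × 86400 s/day) = 8.53×10^8 J/m².
ΔT = Q / C = 8.53×10^8 / 7.90×10^7 = 10.8 K.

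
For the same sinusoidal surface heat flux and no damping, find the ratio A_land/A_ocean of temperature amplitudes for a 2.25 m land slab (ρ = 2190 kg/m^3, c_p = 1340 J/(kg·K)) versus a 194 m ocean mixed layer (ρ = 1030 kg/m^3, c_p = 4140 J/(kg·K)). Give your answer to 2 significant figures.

C_ocean = 1030 × 4140 × 194 = 8.27×10^8 J/(m²·K).
C_land = 2190 × 1340 × 2.25 = 6.60×10^6 J/(m²·K).
Undamped amplitude ∝ 1/C, so A_land/A_ocean = C_ocean/C_land = 125.

130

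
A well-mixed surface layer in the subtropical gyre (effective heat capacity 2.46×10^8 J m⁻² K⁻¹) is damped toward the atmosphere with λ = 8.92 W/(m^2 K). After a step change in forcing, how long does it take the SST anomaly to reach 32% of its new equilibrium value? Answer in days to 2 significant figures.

120 days

Areal heat capacity C = 2.46×10^8 J m⁻² K⁻¹ (given).
τ = C / λ = 2.46×10^8 / 8.92 = 2.76×10^7 s.
Fraction reached: 1 − e^(−t/τ) = 0.32 ⇒ t = −τ ln(1 − 0.32) = τ × 0.386.
t = 1.06×10^7 s = 123 days.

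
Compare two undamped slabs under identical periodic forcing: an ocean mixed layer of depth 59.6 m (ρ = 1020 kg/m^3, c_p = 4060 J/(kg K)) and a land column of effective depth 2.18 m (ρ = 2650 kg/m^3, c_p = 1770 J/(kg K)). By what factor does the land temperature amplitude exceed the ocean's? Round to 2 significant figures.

C_ocean = 1020 × 4060 × 59.6 = 2.47×10^8 J/(m²·K).
C_land = 2650 × 1770 × 2.18 = 1.02×10^7 J/(m²·K).
Undamped amplitude ∝ 1/C, so A_land/A_ocean = C_ocean/C_land = 24.1.

24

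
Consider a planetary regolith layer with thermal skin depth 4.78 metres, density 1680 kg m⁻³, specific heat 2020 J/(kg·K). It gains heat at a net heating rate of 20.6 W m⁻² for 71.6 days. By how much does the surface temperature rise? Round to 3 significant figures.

7.86 K

Areal heat capacity C = ρ c_p D = 1680 × 2020 × 4.78 = 1.62×10^7 J/(m^2 K).
Net heat input Q = F Δt = 20.6 × (71.6 days × 86400 s/day) = 1.27×10^8 J/m².
ΔT = Q / C = 1.27×10^8 / 1.62×10^7 = 7.86 K.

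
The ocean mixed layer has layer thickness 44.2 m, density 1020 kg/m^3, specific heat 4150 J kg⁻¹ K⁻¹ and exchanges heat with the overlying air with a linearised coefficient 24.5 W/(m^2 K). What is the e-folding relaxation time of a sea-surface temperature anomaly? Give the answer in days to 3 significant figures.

88.4 days

Areal heat capacity C = ρ c_p D = 1020 × 4150 × 44.2 = 1.87×10^8 J/(m²·K).
Relaxation time τ = C / λ = 1.87×10^8 / 24.5 = 7.64×10^6 s.
In days: 7.64×10^6 s / (86400 s/day) = 88.4 days.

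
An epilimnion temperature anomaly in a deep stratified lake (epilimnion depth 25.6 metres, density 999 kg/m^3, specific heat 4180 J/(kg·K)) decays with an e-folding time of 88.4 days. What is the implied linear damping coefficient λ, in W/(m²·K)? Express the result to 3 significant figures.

Areal heat capacity C = ρ c_p D = 999 × 4180 × 25.6 = 1.07×10^8 J/(m²·K).
τ = 88.4 days = 7.64×10^6 s.
λ = C / τ = 1.07×10^8 / 7.64×10^6 = 14.0 W/(m²·K).

14.0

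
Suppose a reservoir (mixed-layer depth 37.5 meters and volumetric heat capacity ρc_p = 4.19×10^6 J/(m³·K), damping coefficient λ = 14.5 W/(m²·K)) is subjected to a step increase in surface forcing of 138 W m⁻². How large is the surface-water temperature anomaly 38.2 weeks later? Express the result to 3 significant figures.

Areal heat capacity C = ρc_p × D = 4.19×10^6 × 37.5 = 1.57×10^8 J/(m²·K).
τ = C / λ = 1.57×10^8 / 14.5 = 1.08×10^7 s.
Equilibrium anomaly ΔT_eq = F / λ = 138 / 14.5 = 9.52 K.
t = 38.2 weeks = 2.31×10^7 s, so t/τ = 2.13.
ΔT(t) = ΔT_eq (1 − e^(−t/τ)) = 9.52 × (1 − e^−2.13) = 8.39 K.

8.39 K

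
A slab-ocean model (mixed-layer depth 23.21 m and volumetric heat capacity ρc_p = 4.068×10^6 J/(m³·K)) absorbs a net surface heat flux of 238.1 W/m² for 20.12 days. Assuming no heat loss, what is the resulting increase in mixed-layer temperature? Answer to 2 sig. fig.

Areal heat capacity C = ρc_p × D = 4.068×10^6 × 23.21 = 9.44×10^7 J m⁻² K⁻¹.
Net heat input Q = F Δt = 238.1 × (20.12 days × 86400 s/day) = 4.14×10^8 J/m².
ΔT = Q / C = 4.14×10^8 / 9.44×10^7 = 4.38 K.

4.4 K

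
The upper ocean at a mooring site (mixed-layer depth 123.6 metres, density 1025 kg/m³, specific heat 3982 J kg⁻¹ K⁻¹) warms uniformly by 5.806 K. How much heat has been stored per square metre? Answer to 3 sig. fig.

2.93×10^9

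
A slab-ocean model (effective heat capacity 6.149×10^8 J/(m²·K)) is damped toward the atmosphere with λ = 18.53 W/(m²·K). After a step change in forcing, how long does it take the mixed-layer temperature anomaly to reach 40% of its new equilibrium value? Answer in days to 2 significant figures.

Areal heat capacity C = 6.149×10^8 J/(m²·K) (given).
τ = C / λ = 6.15×10^8 / 18.53 = 3.32×10^7 s.
Fraction reached: 1 − e^(−t/τ) = 0.40 ⇒ t = −τ ln(1 − 0.40) = τ × 0.511.
t = 1.70×10^7 s = 196 days.

200 days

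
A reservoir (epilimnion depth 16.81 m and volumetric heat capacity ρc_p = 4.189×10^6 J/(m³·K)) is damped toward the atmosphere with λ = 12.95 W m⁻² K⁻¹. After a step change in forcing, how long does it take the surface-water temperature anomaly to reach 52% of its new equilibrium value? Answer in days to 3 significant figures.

Areal heat capacity C = ρc_p × D = 4.189×10^6 × 16.81 = 7.04×10^7 J/(m²·K).
τ = C / λ = 7.04×10^7 / 12.95 = 5.44×10^6 s.
Fraction reached: 1 − e^(−t/τ) = 0.52 ⇒ t = −τ ln(1 − 0.52) = τ × 0.734.
t = 3.99×10^6 s = 46.2 days.

46.2 days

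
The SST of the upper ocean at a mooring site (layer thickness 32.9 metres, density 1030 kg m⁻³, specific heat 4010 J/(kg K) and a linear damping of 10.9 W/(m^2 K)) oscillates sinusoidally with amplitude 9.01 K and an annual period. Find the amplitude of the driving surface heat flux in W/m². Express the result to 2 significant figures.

Areal heat capacity C = ρ c_p D = 1030 × 4010 × 32.9 = 1.36×10^8 J/(m²·K).
ω = 2π / 3.15×10^7 s = 1.99×10^-7 s⁻¹.
√((Cω)² + λ²) = √((27.1)² + 10.9²) = 29.2 W/(m²·K).
F₀ = A × √((Cω)²+λ²) = 9.01 × 29.2 = 263 W/m².

260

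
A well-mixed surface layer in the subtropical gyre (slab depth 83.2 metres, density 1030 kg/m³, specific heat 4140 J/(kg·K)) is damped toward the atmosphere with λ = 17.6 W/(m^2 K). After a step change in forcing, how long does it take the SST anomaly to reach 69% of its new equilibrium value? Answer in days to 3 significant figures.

273 days

Areal heat capacity C = ρ c_p D = 1030 × 4140 × 83.2 = 3.55×10^8 J m⁻² K⁻¹.
τ = C / λ = 3.55×10^8 / 17.6 = 2.02×10^7 s.
Fraction reached: 1 − e^(−t/τ) = 0.69 ⇒ t = −τ ln(1 − 0.69) = τ × 1.17.
t = 2.36×10^7 s = 273 days.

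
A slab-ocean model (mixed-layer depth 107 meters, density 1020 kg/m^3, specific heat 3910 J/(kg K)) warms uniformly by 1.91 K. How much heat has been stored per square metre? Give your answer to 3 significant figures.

Areal heat capacity C = ρ c_p D = 1020 × 3910 × 107 = 4.27×10^8 J/(m^2 K).
ΔQ = C ΔT = 4.27×10^8 × 1.91 = 8.15×10^8 J/m².

8.15×10^8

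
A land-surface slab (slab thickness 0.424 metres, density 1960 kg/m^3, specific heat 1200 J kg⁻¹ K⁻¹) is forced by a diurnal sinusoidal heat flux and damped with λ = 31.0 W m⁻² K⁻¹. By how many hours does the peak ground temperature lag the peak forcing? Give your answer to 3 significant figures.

Areal heat capacity C = ρ c_p D = 1960 × 1200 × 0.424 = 9.97×10^5 J/(m^2 K).
ω = 2π / 86400 s = 7.27×10^-5 s⁻¹.
Phase lag φ = arctan(Cω/λ) = arctan(72.5/31.0) = 1.17 rad.
Time lag = φ / ω = 1.17 / 7.27×10^-5 = 16000 s = 4.46 hours.

4.46 hours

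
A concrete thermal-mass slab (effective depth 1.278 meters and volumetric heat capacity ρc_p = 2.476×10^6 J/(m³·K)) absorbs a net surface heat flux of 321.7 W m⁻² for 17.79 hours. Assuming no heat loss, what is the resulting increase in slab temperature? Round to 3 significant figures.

Areal heat capacity C = ρc_p × D = 2.476×10^6 × 1.278 = 3.16×10^6 J/(m²·K).
Net heat input Q = F Δt = 321.7 × (17.79 hours × 3600 s/hour) = 2.06×10^7 J/m².
ΔT = Q / C = 2.06×10^7 / 3.16×10^6 = 6.51 K.

6.51 K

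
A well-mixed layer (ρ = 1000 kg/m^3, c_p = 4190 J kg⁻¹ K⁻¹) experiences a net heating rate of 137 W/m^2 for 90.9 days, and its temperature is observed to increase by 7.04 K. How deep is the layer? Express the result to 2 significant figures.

Heat input Q = F Δt = 137 × 7.85×10^6 s = 1.08×10^9 J/m².
Required areal heat capacity C = Q / ΔT = 1.53×10^8 J/(m²·K).
Depth D = C / (ρ c_p) = 1.53×10^8 / (1000 × 4190) = 36.5 m.

36 m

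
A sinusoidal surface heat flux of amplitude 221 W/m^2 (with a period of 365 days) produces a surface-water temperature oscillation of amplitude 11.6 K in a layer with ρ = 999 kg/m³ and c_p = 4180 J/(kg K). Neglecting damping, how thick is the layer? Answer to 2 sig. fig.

23 m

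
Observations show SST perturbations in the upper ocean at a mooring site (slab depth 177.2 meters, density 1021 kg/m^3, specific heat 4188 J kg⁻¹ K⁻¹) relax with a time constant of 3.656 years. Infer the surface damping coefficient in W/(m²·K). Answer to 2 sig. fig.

6.6

Areal heat capacity C = ρ c_p D = 1021 × 4188 × 177.2 = 7.58×10^8 J/(m²·K).
τ = 3.656 years = 1.15×10^8 s.
λ = C / τ = 7.58×10^8 / 1.15×10^8 = 6.57 W/(m²·K).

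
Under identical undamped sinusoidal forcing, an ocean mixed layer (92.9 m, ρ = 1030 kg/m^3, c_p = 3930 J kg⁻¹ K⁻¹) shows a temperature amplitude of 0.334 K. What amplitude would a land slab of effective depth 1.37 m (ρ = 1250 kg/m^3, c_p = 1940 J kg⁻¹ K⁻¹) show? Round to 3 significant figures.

37.8 K

C_ocean = 3.76×10^8 J/(m²·K); C_land = 3.32×10^6 J/(m²·K).
A ∝ 1/C ⇒ A_land = A_ocean × C_ocean/C_land = 0.334 × 113 = 37.8 K.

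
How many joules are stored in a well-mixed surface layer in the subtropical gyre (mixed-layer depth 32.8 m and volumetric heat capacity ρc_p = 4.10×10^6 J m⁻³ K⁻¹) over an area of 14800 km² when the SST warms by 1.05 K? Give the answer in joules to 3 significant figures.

2.09×10^18 J

Areal heat capacity C = ρc_p × D = 4.10×10^6 × 32.8 = 1.34×10^8 J m⁻² K⁻¹.
Heat per unit area: q = C ΔT = 1.34×10^8 × 1.05 = 1.41×10^8 J/m².
Total heat: Q = q × A = 1.41×10^8 × (14800 × 10⁶ m²) = 2.09×10^18 J.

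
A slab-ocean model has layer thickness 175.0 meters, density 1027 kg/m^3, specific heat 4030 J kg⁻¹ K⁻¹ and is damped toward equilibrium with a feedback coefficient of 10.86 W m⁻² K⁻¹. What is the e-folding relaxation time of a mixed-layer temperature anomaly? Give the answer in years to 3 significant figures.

2.11 years

Areal heat capacity C = ρ c_p D = 1027 × 4030 × 175.0 = 7.24×10^8 J m⁻² K⁻¹.
Relaxation time τ = C / λ = 7.24×10^8 / 10.86 = 6.67×10^7 s.
In years: 6.67×10^7 s / (3.156×10^7 s/year) = 2.11 years.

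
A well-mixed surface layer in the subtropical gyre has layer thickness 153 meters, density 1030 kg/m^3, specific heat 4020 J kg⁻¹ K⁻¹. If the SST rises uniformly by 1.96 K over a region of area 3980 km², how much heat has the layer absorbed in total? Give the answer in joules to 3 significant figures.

Areal heat capacity C = ρ c_p D = 1030 × 4020 × 153 = 6.34×10^8 J m⁻² K⁻¹.
Heat per unit area: q = C ΔT = 6.34×10^8 × 1.96 = 1.24×10^9 J/m².
Total heat: Q = q × A = 1.24×10^9 × (3980 × 10⁶ m²) = 4.94×10^18 J.

4.94×10^18 J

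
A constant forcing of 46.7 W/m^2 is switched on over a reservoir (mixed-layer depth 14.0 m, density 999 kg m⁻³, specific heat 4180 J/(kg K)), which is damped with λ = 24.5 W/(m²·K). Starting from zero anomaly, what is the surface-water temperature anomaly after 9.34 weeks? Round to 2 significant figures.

1.7 K

Areal heat capacity C = ρ c_p D = 999 × 4180 × 14.0 = 5.85×10^7 J/(m²·K).
τ = C / λ = 5.85×10^7 / 24.5 = 2.39×10^6 s.
Equilibrium anomaly ΔT_eq = F / λ = 46.7 / 24.5 = 1.91 K.
t = 9.34 weeks = 5.65×10^6 s, so t/τ = 2.37.
ΔT(t) = ΔT_eq (1 − e^(−t/τ)) = 1.91 × (1 − e^−2.37) = 1.73 K.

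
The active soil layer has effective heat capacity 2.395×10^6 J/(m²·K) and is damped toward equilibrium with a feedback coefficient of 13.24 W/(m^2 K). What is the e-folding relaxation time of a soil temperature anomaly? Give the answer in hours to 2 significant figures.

50 hours

Areal heat capacity C = 2.395×10^6 J/(m²·K) (given).
Relaxation time τ = C / λ = 2.40×10^6 / 13.24 = 1.81×10^5 s.
In hours: 1.81×10^5 s / (3600 s/hour) = 50.2 hours.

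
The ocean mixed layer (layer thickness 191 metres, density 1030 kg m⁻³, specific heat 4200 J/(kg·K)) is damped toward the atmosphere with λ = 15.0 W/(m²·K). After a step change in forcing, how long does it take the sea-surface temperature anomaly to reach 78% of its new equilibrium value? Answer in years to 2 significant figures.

Areal heat capacity C = ρ c_p D = 1030 × 4200 × 191 = 8.26×10^8 J m⁻² K⁻¹.
τ = C / λ = 8.26×10^8 / 15.0 = 5.51×10^7 s.
Fraction reached: 1 − e^(−t/τ) = 0.78 ⇒ t = −τ ln(1 − 0.78) = τ × 1.51.
t = 8.34×10^7 s = 2.64 years.

2.6 years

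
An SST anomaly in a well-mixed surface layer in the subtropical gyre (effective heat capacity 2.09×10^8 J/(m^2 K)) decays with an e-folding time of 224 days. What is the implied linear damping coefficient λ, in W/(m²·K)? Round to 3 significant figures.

Areal heat capacity C = 2.09×10^8 J/(m^2 K) (given).
τ = 224 days = 1.94×10^7 s.
λ = C / τ = 2.09×10^8 / 1.94×10^7 = 10.8 W/(m²·K).

10.8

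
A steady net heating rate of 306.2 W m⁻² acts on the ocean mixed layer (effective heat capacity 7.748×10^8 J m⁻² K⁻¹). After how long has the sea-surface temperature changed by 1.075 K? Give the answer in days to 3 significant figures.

31.5 days

Areal heat capacity C = 7.748×10^8 J m⁻² K⁻¹ (given).
Time required: Δt = C ΔT / F = 7.75×10^8 × 1.075 / 306.2 = 2.72×10^6 s.
In days: 2.72×10^6 s / (86400 s/day) = 31.5 days.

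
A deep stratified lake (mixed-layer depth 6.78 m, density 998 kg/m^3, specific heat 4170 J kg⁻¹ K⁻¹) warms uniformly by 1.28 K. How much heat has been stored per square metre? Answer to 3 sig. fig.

3.61×10^7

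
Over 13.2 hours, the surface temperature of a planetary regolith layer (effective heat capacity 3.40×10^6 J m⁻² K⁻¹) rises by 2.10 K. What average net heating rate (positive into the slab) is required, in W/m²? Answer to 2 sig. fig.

150

Areal heat capacity C = 3.40×10^6 J m⁻² K⁻¹ (given).
Required heat per unit area: Q = C ΔT = 3.40×10^6 × 2.10 = 7.14×10^6 J/m².
Flux F = Q / Δt = 7.14×10^6 / 47500 s = 150 W/m².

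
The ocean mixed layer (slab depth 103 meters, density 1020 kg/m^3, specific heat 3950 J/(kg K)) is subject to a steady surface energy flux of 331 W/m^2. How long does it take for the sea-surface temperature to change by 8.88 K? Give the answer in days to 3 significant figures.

129 days

Areal heat capacity C = ρ c_p D = 1020 × 3950 × 103 = 4.15×10^8 J/(m²·K).
Time required: Δt = C ΔT / F = 4.15×10^8 × 8.88 / 331 = 1.11×10^7 s.
In days: 1.11×10^7 s / (86400 s/day) = 129 days.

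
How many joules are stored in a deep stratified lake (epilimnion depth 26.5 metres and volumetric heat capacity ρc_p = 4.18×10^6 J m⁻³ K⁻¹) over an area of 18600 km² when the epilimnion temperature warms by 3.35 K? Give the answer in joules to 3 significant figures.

6.90×10^18 J

Areal heat capacity C = ρc_p × D = 4.18×10^6 × 26.5 = 1.11×10^8 J/(m²·K).
Heat per unit area: q = C ΔT = 1.11×10^8 × 3.35 = 3.71×10^8 J/m².
Total heat: Q = q × A = 3.71×10^8 × (18600 × 10⁶ m²) = 6.90×10^18 J.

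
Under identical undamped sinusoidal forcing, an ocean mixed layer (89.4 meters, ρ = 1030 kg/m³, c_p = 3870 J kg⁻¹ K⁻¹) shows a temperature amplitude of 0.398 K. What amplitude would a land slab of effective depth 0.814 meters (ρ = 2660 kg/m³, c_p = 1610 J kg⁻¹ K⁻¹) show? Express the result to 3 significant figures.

C_ocean = 3.56×10^8 J/(m²·K); C_land = 3.49×10^6 J/(m²·K).
A ∝ 1/C ⇒ A_land = A_ocean × C_ocean/C_land = 0.398 × 102 = 40.7 K.

40.7 K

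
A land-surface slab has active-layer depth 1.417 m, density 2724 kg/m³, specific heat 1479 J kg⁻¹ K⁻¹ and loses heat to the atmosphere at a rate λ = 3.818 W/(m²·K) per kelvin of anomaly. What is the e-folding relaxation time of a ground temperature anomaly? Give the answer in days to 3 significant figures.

Areal heat capacity C = ρ c_p D = 2724 × 1479 × 1.417 = 5.71×10^6 J m⁻² K⁻¹.
Relaxation time τ = C / λ = 5.71×10^6 / 3.818 = 1.50×10^6 s.
In days: 1.50×10^6 s / (86400 s/day) = 17.3 days.

17.3 days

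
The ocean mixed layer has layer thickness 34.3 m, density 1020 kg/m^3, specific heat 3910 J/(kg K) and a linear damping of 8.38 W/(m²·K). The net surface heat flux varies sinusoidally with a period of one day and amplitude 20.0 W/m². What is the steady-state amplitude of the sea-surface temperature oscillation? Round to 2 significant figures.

0.0020 K

Areal heat capacity C = ρ c_p D = 1020 × 3910 × 34.3 = 1.37×10^8 J m⁻² K⁻¹.
Angular frequency ω = 2π / T = 2π / 86400 s = 7.27×10^-5 s⁻¹.
√((Cω)² + λ²) = √((9950)² + 8.38²) = 9950 W/(m²·K).
Amplitude A = F₀ / √((Cω)²+λ²) = 20.0 / 9950 = 0.00201 K.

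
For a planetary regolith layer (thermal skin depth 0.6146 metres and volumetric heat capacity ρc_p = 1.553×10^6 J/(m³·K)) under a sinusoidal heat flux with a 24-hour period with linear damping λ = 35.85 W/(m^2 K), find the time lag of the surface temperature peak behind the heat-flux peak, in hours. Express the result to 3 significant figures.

4.18 hours

Areal heat capacity C = ρc_p × D = 1.553×10^6 × 0.6146 = 9.54×10^5 J/(m^2 K).
ω = 2π / 86400 s = 7.27×10^-5 s⁻¹.
Phase lag φ = arctan(Cω/λ) = arctan(69.4/35.85) = 1.09 rad.
Time lag = φ / ω = 1.09 / 7.27×10^-5 = 15000 s = 4.18 hours.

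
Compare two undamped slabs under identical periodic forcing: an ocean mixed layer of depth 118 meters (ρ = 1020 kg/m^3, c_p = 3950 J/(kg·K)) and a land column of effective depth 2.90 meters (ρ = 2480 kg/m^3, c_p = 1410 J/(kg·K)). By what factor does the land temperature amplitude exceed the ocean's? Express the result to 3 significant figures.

46.9

C_ocean = 1020 × 3950 × 118 = 4.75×10^8 J/(m²·K).
C_land = 2480 × 1410 × 2.90 = 1.01×10^7 J/(m²·K).
Undamped amplitude ∝ 1/C, so A_land/A_ocean = C_ocean/C_land = 46.9.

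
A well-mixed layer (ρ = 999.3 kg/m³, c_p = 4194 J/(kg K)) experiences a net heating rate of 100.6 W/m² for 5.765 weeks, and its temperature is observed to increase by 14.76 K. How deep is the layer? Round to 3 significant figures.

Heat input Q = F Δt = 100.6 × 3.49×10^6 s = 3.51×10^8 J/m².
Required areal heat capacity C = Q / ΔT = 2.38×10^7 J/(m²·K).
Depth D = C / (ρ c_p) = 2.38×10^7 / (999.3 × 4194) = 5.67 m.

5.67 m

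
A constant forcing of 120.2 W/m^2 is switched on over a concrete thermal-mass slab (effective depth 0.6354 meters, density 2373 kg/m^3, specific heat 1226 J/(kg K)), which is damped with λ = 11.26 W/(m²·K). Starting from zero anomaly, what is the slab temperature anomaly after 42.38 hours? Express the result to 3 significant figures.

Areal heat capacity C = ρ c_p D = 2373 × 1226 × 0.6354 = 1.85×10^6 J m⁻² K⁻¹.
τ = C / λ = 1.85×10^6 / 11.26 = 1.64×10^5 s.
Equilibrium anomaly ΔT_eq = F / λ = 120.2 / 11.26 = 10.7 K.
t = 42.38 hours = 1.53×10^5 s, so t/τ = 0.929.
ΔT(t) = ΔT_eq (1 − e^(−t/τ)) = 10.7 × (1 − e^−0.929) = 6.46 K.

6.46 K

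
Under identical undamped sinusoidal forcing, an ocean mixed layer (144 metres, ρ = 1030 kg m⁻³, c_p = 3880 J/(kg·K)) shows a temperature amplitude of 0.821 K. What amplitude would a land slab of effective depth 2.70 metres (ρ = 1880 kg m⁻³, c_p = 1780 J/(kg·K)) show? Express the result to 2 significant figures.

C_ocean = 5.75×10^8 J/(m²·K); C_land = 9.04×10^6 J/(m²·K).
A ∝ 1/C ⇒ A_land = A_ocean × C_ocean/C_land = 0.821 × 63.7 = 52.3 K.

52 K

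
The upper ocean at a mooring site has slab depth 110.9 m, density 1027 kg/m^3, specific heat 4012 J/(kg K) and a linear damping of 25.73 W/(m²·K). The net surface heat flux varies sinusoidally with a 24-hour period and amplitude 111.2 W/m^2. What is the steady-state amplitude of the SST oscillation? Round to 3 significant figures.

0.00335 K

Areal heat capacity C = ρ c_p D = 1027 × 4012 × 110.9 = 4.57×10^8 J/(m^2 K).
Angular frequency ω = 2π / T = 2π / 86400 s = 7.27×10^-5 s⁻¹.
√((Cω)² + λ²) = √((33200)² + 25.73²) = 33200 W/(m²·K).
Amplitude A = F₀ / √((Cω)²+λ²) = 111.2 / 33200 = 0.00335 K.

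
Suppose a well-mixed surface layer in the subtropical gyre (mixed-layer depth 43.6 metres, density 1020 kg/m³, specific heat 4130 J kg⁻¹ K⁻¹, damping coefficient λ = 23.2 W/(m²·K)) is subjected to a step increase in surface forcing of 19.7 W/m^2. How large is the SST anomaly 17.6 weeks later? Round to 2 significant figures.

0.63 K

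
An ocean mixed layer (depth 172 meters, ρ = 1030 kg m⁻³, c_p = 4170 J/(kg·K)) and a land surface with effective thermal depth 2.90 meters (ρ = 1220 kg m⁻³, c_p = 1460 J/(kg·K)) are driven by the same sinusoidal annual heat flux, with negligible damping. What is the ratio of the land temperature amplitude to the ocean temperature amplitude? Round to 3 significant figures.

C_ocean = 1030 × 4170 × 172 = 7.39×10^8 J/(m²·K).
C_land = 1220 × 1460 × 2.90 = 5.17×10^6 J/(m²·K).
Undamped amplitude ∝ 1/C, so A_land/A_ocean = C_ocean/C_land = 143.

143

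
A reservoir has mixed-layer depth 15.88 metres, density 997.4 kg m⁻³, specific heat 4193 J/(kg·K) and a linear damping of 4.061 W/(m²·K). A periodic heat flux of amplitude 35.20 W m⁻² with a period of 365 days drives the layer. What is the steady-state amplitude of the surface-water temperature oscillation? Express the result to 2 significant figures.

2.5 K

Areal heat capacity C = ρ c_p D = 997.4 × 4193 × 15.88 = 6.64×10^7 J/(m²·K).
Angular frequency ω = 2π / T = 2π / 3.15×10^7 s = 1.99×10^-7 s⁻¹.
√((Cω)² + λ²) = √((13.2)² + 4.061²) = 13.8 W/(m²·K).
Amplitude A = F₀ / √((Cω)²+λ²) = 35.20 / 13.8 = 2.54 K.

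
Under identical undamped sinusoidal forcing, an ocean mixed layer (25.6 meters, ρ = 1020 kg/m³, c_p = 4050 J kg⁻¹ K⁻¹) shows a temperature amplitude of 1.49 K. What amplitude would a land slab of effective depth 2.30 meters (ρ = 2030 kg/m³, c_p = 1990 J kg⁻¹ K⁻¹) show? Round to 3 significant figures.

17.0 K

C_ocean = 1.06×10^8 J/(m²·K); C_land = 9.29×10^6 J/(m²·K).
A ∝ 1/C ⇒ A_land = A_ocean × C_ocean/C_land = 1.49 × 11.4 = 17.0 K.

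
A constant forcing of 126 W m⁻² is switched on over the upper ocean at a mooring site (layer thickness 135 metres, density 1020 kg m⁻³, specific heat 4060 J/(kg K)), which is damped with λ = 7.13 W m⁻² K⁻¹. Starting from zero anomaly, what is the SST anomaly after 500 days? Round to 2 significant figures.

7.5 K

Areal heat capacity C = ρ c_p D = 1020 × 4060 × 135 = 5.59×10^8 J/(m²·K).
τ = C / λ = 5.59×10^8 / 7.13 = 7.84×10^7 s.
Equilibrium anomaly ΔT_eq = F / λ = 126 / 7.13 = 17.7 K.
t = 500 days = 4.32×10^7 s, so t/τ = 0.551.
ΔT(t) = ΔT_eq (1 − e^(−t/τ)) = 17.7 × (1 − e^−0.551) = 7.49 K.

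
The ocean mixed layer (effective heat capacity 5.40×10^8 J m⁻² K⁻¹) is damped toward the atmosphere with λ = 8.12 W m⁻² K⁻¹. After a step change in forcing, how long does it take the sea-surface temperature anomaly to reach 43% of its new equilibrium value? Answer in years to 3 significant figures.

Areal heat capacity C = 5.40×10^8 J m⁻² K⁻¹ (given).
τ = C / λ = 5.40×10^8 / 8.12 = 6.65×10^7 s.
Fraction reached: 1 − e^(−t/τ) = 0.43 ⇒ t = −τ ln(1 − 0.43) = τ × 0.562.
t = 3.74×10^7 s = 1.18 years.

1.18 years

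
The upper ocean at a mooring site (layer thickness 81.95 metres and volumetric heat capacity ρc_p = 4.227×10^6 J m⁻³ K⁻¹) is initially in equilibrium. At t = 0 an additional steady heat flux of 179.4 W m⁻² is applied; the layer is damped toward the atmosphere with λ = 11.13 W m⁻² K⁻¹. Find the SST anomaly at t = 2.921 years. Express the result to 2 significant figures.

15 K

Areal heat capacity C = ρc_p × D = 4.227×10^6 × 81.95 = 3.46×10^8 J/(m²·K).
τ = C / λ = 3.46×10^8 / 11.13 = 3.11×10^7 s.
Equilibrium anomaly ΔT_eq = F / λ = 179.4 / 11.13 = 16.1 K.
t = 2.921 years = 9.22×10^7 s, so t/τ = 2.96.
ΔT(t) = ΔT_eq (1 − e^(−t/τ)) = 16.1 × (1 − e^−2.96) = 15.3 K.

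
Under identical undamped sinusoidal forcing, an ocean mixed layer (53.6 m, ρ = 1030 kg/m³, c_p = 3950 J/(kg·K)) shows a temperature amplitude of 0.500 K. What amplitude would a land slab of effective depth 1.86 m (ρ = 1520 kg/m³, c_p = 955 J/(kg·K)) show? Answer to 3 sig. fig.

C_ocean = 2.18×10^8 J/(m²·K); C_land = 2.70×10^6 J/(m²·K).
A ∝ 1/C ⇒ A_land = A_ocean × C_ocean/C_land = 0.500 × 80.8 = 40.4 K.

40.4 K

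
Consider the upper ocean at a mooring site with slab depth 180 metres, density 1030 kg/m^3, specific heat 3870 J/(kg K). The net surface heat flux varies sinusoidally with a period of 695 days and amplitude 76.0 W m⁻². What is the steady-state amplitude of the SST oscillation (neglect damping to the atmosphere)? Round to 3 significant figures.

1.01 K

Areal heat capacity C = ρ c_p D = 1030 × 3870 × 180 = 7.17×10^8 J/(m²·K).
Angular frequency ω = 2π / T = 2π / 6.00×10^7 s = 1.05×10^-7 s⁻¹.
Cω = 7.17×10^8 × 1.05×10^-7 = 75.1 W/(m²·K).
Amplitude A = F₀ / (Cω) = 76.0 / 75.1 = 1.01 K.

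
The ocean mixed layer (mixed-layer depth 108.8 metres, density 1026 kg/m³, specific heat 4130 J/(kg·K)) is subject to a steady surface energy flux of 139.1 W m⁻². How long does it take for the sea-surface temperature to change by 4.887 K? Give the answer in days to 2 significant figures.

190 days

Areal heat capacity C = ρ c_p D = 1026 × 4130 × 108.8 = 4.61×10^8 J/(m²·K).
Time required: Δt = C ΔT / F = 4.61×10^8 × 4.887 / 139.1 = 1.62×10^7 s.
In days: 1.62×10^7 s / (86400 s/day) = 187 days.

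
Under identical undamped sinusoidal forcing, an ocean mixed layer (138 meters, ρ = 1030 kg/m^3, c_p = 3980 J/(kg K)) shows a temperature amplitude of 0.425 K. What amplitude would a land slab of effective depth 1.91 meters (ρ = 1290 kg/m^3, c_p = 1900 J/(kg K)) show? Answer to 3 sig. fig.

C_ocean = 5.66×10^8 J/(m²·K); C_land = 4.68×10^6 J/(m²·K).
A ∝ 1/C ⇒ A_land = A_ocean × C_ocean/C_land = 0.425 × 121 = 51.4 K.

51.4 K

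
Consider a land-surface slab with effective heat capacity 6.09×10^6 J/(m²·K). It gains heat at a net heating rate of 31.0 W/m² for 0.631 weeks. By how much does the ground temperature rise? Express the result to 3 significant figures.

Areal heat capacity C = 6.09×10^6 J/(m²·K) (given).
Net heat input Q = F Δt = 31.0 × (0.631 weeks × 6.048×10^5 s/week) = 1.18×10^7 J/m².
ΔT = Q / C = 1.18×10^7 / 6.09×10^6 = 1.94 K.

1.94 K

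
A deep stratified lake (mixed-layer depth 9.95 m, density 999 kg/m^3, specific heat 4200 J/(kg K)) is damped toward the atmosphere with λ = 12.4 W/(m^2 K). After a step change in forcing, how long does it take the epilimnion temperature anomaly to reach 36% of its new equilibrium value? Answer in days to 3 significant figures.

17.4 days

Areal heat capacity C = ρ c_p D = 999 × 4200 × 9.95 = 4.17×10^7 J/(m²·K).
τ = C / λ = 4.17×10^7 / 12.4 = 3.37×10^6 s.
Fraction reached: 1 − e^(−t/τ) = 0.36 ⇒ t = −τ ln(1 − 0.36) = τ × 0.446.
t = 1.50×10^6 s = 17.4 days.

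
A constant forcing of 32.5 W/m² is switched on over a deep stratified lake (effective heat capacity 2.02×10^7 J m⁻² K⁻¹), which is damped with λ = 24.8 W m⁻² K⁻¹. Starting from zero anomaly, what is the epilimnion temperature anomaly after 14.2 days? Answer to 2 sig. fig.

1.0 K

Areal heat capacity C = 2.02×10^7 J m⁻² K⁻¹ (given).
τ = C / λ = 2.02×10^7 / 24.8 = 8.15×10^5 s.
Equilibrium anomaly ΔT_eq = F / λ = 32.5 / 24.8 = 1.31 K.
t = 14.2 days = 1.23×10^6 s, so t/τ = 1.51.
ΔT(t) = ΔT_eq (1 − e^(−t/τ)) = 1.31 × (1 − e^−1.51) = 1.02 K.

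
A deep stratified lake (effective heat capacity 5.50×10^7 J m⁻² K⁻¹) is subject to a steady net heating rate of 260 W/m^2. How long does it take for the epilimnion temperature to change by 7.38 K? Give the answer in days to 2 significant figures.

18 days

Areal heat capacity C = 5.50×10^7 J m⁻² K⁻¹ (given).
Time required: Δt = C ΔT / F = 5.50×10^7 × 7.38 / 260 = 1.56×10^6 s.
In days: 1.56×10^6 s / (86400 s/day) = 18.1 days.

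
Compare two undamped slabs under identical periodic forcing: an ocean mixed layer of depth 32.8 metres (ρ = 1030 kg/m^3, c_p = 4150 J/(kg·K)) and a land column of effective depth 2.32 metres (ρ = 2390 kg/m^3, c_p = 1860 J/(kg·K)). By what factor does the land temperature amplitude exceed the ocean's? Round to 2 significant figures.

14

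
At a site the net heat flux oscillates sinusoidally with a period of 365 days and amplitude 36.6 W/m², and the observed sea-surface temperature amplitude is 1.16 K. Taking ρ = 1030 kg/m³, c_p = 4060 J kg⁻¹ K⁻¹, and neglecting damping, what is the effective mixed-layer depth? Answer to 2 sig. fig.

38 m

ω = 2π / 3.15×10^7 s = 1.99×10^-7 s⁻¹.
Required C = F₀ / (A ω) = 36.6 / (1.16 × 1.99×10^-7) = 1.58×10^8 J/(m²·K).
D = C / (ρ c_p) = 1.58×10^8 / (1030 × 4060) = 37.9 m.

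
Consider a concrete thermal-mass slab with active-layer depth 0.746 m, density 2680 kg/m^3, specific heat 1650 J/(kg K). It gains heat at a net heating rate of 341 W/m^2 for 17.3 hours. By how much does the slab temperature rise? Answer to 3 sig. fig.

Areal heat capacity C = ρ c_p D = 2680 × 1650 × 0.746 = 3.30×10^6 J/(m²·K).
Net heat input Q = F Δt = 341 × (17.3 hours × 3600 s/hour) = 2.12×10^7 J/m².
ΔT = Q / C = 2.12×10^7 / 3.30×10^6 = 6.44 K.

6.44 K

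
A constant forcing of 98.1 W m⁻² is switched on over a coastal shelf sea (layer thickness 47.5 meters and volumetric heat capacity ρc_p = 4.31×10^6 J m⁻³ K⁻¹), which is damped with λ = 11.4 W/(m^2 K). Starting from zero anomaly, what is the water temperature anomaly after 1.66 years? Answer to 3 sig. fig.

Areal heat capacity C = ρc_p × D = 4.31×10^6 × 47.5 = 2.05×10^8 J/(m^2 K).
τ = C / λ = 2.05×10^8 / 11.4 = 1.80×10^7 s.
Equilibrium anomaly ΔT_eq = F / λ = 98.1 / 11.4 = 8.61 K.
t = 1.66 years = 5.24×10^7 s, so t/τ = 2.92.
ΔT(t) = ΔT_eq (1 − e^(−t/τ)) = 8.61 × (1 − e^−2.92) = 8.14 K.

8.14 K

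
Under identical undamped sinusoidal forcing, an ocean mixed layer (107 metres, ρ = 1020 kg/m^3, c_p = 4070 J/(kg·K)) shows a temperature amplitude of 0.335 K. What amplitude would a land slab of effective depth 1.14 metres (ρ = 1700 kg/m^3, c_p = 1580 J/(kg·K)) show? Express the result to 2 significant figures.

49 K

C_ocean = 4.44×10^8 J/(m²·K); C_land = 3.06×10^6 J/(m²·K).
A ∝ 1/C ⇒ A_land = A_ocean × C_ocean/C_land = 0.335 × 145 = 48.6 K.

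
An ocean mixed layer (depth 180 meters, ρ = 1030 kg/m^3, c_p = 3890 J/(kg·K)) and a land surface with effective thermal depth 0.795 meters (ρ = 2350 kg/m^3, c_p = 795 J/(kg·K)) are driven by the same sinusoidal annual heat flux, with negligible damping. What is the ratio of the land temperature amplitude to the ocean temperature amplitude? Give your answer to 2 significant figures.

490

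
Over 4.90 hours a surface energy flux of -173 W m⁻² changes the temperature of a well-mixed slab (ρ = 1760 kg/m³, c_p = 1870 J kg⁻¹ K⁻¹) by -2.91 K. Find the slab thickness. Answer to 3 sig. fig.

Heat input Q = F Δt = -173 × 17600 s = -3.05×10^6 J/m².
Required areal heat capacity C = Q / ΔT = 1.05×10^6 J/(m²·K).
Depth D = C / (ρ c_p) = 1.05×10^6 / (1760 × 1870) = 0.319 m.

0.319 m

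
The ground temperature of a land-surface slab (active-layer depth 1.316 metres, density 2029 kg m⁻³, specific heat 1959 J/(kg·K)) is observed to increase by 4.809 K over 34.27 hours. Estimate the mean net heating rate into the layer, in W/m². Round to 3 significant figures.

Areal heat capacity C = ρ c_p D = 2029 × 1959 × 1.316 = 5.23×10^6 J/(m^2 K).
Required heat per unit area: Q = C ΔT = 5.23×10^6 × 4.809 = 2.52×10^7 J/m².
Flux F = Q / Δt = 2.52×10^7 / 1.23×10^5 s = 204 W/m².

204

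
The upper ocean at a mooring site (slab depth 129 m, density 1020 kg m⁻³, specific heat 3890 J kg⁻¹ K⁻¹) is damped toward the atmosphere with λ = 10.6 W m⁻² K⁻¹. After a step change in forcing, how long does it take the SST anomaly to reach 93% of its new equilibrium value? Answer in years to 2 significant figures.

Areal heat capacity C = ρ c_p D = 1020 × 3890 × 129 = 5.12×10^8 J/(m²·K).
τ = C / λ = 5.12×10^8 / 10.6 = 4.83×10^7 s.
Fraction reached: 1 − e^(−t/τ) = 0.93 ⇒ t = −τ ln(1 − 0.93) = τ × 2.66.
t = 1.28×10^8 s = 4.07 years.

4.1 years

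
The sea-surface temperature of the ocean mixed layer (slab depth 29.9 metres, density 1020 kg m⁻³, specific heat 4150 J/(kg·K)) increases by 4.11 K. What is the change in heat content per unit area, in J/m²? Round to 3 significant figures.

5.20×10^8

Areal heat capacity C = ρ c_p D = 1020 × 4150 × 29.9 = 1.27×10^8 J m⁻² K⁻¹.
ΔQ = C ΔT = 1.27×10^8 × 4.11 = 5.20×10^8 J/m².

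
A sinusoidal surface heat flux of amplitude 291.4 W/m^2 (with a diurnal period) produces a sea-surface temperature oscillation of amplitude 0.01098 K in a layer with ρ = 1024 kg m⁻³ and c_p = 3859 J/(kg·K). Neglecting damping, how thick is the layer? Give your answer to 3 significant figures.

92.4 m

ω = 2π / 86400 s = 7.27×10^-5 s⁻¹.
Required C = F₀ / (A ω) = 291.4 / (0.01098 × 7.27×10^-5) = 3.65×10^8 J/(m²·K).
D = C / (ρ c_p) = 3.65×10^8 / (1024 × 3859) = 92.4 m.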